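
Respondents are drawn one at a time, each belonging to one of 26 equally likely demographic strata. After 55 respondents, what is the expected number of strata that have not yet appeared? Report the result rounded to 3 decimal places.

3.007

For each stratum, P(unseen after 55) = (25/26)^55 = 0.1157.
By linearity of expectation, E[unseen] = 26·(25/26)^55 = 3.0070.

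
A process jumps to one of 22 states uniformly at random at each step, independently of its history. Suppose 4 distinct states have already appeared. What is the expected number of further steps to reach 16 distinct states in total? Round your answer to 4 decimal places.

From k distinct to k+1 distinct takes on average 22/(22-k) steps.
Sum over k = 4,...,15: E = 22/18 + 22/17 + 22/16 + ... + 22/8 + 22/7 = 22.99238.

22.9924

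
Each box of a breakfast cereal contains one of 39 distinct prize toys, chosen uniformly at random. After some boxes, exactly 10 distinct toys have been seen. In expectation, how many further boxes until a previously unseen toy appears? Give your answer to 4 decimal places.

1.3448

The number of boxes until the next new toy is geometric with success probability 29/39, so its mean is 39/29.
E = 39/29 = 1.34483.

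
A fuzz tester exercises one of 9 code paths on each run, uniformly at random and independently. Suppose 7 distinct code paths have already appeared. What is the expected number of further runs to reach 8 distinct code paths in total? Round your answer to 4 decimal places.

4.5000

With k distinct code paths already seen, the next new one takes an expected 9/(9-k) runs.
Only the k = 7 term is needed: E = 9/2 = 4.50000.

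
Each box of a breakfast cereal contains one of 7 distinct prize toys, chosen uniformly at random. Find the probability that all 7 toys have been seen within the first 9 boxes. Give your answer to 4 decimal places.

Let A_i be the event that toy i is missing after 9 boxes. By inclusion–exclusion on the A_i,
P(all seen) = Σ_{j=0}^{7} (-1)^j C(7,j)((7-j)/7)^9
= 1.00000 - 1.74814 + 1.01641 - 0.22737 + 0.01707 - 0.00027 + 0.00000 - 0.00000
= 0.05770.

0.0577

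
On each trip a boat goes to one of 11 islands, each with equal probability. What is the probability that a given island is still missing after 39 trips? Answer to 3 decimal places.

Each trip misses the fixed island with probability (11-1)/11 = 10/11, independently.
P(still missing after 39) = (10/11)^39 = 0.0243.

0.024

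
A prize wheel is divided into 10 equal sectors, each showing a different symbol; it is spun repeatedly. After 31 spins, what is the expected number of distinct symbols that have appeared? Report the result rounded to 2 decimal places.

9.62

For each symbol, P(seen in 31 spins) = 1 - (9/10)^31 = 0.962.
By linearity of expectation, E[distinct seen] = 10·(1 - (9/10)^31) = 9.618.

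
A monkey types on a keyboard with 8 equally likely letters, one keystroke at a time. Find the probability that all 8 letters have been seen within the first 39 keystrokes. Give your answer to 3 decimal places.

0.957

By inclusion–exclusion over which letters are missing,
P(all seen) = Σ_{j=0}^{8} (-1)^j C(8,j)((8-j)/8)^39
= 1.0000 - 0.0438 + 0.0004 - 0.0000 + 0.0000 - 0.0000 + 0.0000 - 0.0000 + 0.0000
= 0.9566.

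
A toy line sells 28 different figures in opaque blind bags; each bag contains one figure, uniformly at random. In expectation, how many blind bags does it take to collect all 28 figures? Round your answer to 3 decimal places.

After k distinct figures have appeared, the next blind bag gives a new one with probability (28-k)/28, so the expected wait for the (k+1)-th is 28/(28-k).
E[T] = 28/28 + 28/27 + 28/26 + ... + 28/2 + 28/1 = 28·H_{28}.
H_{28} = 3.9272, so E[T] = 109.9608.

109.961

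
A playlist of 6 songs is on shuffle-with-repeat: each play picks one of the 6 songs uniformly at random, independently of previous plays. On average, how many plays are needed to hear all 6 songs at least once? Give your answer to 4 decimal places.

14.7000

After k distinct songs have appeared, the next play gives a new one with probability (6-k)/6, so the expected wait for the (k+1)-th is 6/(6-k).
E[T] = 6/6 + 6/5 + 6/4 + 6/3 + 6/2 + 6/1 = 6·H_{6}.
H_{6} = 2.45000, so E[T] = 14.70000.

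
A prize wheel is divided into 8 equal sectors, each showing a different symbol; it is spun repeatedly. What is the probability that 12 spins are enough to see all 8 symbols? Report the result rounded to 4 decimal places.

Let A_i be the event that symbol i is missing after 12 spins. By inclusion–exclusion on the A_i,
P(all seen) = Σ_{j=0}^{8} (-1)^j C(8,j)((8-j)/8)^12
= 1.00000 - 1.61134 + 0.88694 - 0.19895 + 0.01709 - 0.00043 + 0.00000 - 0.00000 + 0.00000
= 0.09331.

0.0933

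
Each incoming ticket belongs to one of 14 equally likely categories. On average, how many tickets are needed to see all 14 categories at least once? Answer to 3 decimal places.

The wait to go from k to k+1 distinct categories is geometric with mean 14/(14-k).
E[T] = 14/14 + 14/13 + 14/12 + ... + 14/2 + 14/1 = 14·H_{14}.
H_{14} = 3.2516, so E[T] = 45.5219.

45.522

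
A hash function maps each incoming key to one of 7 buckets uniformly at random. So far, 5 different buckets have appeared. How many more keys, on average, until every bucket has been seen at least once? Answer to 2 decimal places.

10.50

From k distinct to k+1 distinct takes on average 7/(7-k) keys.
Sum over k = 5,...,6: E = 7/2 + 7/1 = 10.500.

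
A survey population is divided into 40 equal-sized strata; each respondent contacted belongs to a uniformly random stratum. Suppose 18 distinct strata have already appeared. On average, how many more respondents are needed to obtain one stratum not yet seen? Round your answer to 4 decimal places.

The number of respondents until the next new stratum is geometric with success probability 22/40, so its mean is 40/22.
E = 40/22 = 1.81818.

1.8182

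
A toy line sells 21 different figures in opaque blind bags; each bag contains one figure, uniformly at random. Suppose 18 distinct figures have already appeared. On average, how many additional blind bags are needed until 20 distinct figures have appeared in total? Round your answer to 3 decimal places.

From k distinct to k+1 distinct takes on average 21/(21-k) blind bags.
Sum over k = 18,...,19: E = 21/3 + 21/2 = 17.5000.

17.500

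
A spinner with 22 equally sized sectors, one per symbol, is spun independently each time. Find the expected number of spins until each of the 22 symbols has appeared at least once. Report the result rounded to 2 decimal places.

81.20

Split into phases: going from k distinct to k+1 distinct takes on average 22/(22-k) spins.
E[T] = 22/22 + 22/21 + 22/20 + ... + 22/2 + 22/1 = 22·H_{22}.
H_{22} = 3.691, so E[T] = 81.198.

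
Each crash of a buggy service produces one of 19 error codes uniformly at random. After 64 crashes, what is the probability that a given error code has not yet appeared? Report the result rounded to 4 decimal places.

0.0314

Each crash misses the fixed error code with probability (19-1)/19 = 18/19, independently.
P(still missing after 64) = (18/19)^64 = 0.03142.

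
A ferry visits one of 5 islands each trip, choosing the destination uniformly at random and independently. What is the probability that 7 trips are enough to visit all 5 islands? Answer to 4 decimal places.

By inclusion–exclusion over which islands are missing,
P(all seen) = Σ_{j=0}^{5} (-1)^j C(5,j)((5-j)/5)^7
= 1.00000 - 1.04858 + 0.27994 - 0.01638 + 0.00006 - 0.00000
= 0.21504.

0.2150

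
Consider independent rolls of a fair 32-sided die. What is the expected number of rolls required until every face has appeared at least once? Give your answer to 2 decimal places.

129.87

Split into phases: going from k distinct to k+1 distinct takes on average 32/(32-k) rolls.
E[T] = 32/32 + 32/31 + 32/30 + ... + 32/2 + 32/1 = 32·H_{32}.
H_{32} = 4.058, so E[T] = 129.872.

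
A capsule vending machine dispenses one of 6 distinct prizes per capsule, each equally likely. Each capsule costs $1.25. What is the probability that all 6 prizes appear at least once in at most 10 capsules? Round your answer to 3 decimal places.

0.272

Let A_i be the event that prize i is missing after 10 capsules. By inclusion–exclusion on the A_i,
P(all seen) = Σ_{j=0}^{6} (-1)^j C(6,j)((6-j)/6)^10
= 1.0000 - 0.9690 + 0.2601 - 0.0195 + 0.0003 - 0.0000 + 0.0000
= 0.2718.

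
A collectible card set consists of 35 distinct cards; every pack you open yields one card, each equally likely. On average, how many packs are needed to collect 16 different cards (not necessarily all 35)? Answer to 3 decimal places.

Going from k to k+1 distinct takes a geometric number of packs with mean 35/(35-k).
Sum over k = 0,...,15: E = 35/35 + 35/34 + 35/33 + ... + 35/21 + 35/20 = 20.9665.

20.966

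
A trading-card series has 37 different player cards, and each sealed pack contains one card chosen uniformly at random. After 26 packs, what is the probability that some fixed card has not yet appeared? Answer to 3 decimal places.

Each pack misses the fixed card with probability (37-1)/37 = 36/37, independently.
P(still missing after 26) = (36/37)^26 = 0.4905.

0.490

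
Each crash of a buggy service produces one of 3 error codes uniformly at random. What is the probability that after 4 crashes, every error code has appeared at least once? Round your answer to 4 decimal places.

Let A_i be the event that error code i is missing after 4 crashes. By inclusion–exclusion on the A_i,
P(all seen) = Σ_{j=0}^{3} (-1)^j C(3,j)((3-j)/3)^4
= 1.00000 - 0.59259 + 0.03704 - 0.00000
= 0.44444.

0.4444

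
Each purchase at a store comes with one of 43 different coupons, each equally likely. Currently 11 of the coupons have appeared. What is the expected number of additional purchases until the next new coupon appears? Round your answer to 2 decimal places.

The number of purchases until the next new coupon is geometric with success probability 32/43, so its mean is 43/32.
E = 43/32 = 1.344.

1.34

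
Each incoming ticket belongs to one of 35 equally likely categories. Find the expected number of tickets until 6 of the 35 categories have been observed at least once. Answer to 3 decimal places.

6.479

With k distinct categories already seen, the next new one arrives after an expected 35/(35-k) tickets.
Sum over k = 0,...,5: E = 35/35 + 35/34 + 35/33 + 35/32 + 35/31 + 35/30 = 6.4795.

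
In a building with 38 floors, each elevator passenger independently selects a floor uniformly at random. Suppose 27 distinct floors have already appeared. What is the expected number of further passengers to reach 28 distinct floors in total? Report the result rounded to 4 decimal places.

3.4545

With k distinct floors already seen, the next new one takes an expected 38/(38-k) passengers.
Only the k = 27 term is needed: E = 38/11 = 3.45455.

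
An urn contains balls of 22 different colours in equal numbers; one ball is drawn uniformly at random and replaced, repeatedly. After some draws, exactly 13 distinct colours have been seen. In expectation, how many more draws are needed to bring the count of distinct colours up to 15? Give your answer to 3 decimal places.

The wait to go from k to k+1 distinct colours is geometric with mean 22/(22-k).
Sum over k = 13,...,14: E = 22/9 + 22/8 = 5.1944.

5.194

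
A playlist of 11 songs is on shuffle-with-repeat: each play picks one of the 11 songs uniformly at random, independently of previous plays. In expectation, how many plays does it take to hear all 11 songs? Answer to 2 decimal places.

33.22

Split into phases: going from k distinct to k+1 distinct takes on average 11/(11-k) plays.
E[T] = 11/11 + 11/10 + 11/9 + ... + 11/2 + 11/1 = 11·H_{11}.
H_{11} = 3.020, so E[T] = 33.219.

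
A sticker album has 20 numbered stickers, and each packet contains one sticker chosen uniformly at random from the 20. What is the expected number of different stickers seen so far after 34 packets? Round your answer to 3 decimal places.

For each sticker, P(seen in 34 packets) = 1 - (19/20)^34 = 0.8252.
By linearity of expectation, E[distinct seen] = 20·(1 - (19/20)^34) = 16.5035.

16.504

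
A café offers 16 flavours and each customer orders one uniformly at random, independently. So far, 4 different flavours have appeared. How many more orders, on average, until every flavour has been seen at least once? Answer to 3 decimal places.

The wait to go from k to k+1 distinct flavours is geometric with mean 16/(16-k).
Sum over k = 4,...,15: E = 16/12 + 16/11 + 16/10 + ... + 16/2 + 16/1 = 49.6514.

49.651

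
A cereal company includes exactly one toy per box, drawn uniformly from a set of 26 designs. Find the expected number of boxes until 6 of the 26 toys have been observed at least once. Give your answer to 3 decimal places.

With k distinct toys already seen, the next new one arrives after an expected 26/(26-k) boxes.
Sum over k = 0,...,5: E = 26/26 + 26/25 + 26/24 + 26/23 + 26/22 + 26/21 = 6.6737.

6.674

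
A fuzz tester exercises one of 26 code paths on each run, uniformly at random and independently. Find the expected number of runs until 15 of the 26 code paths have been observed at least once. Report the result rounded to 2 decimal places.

21.70

Going from k to k+1 distinct takes a geometric number of runs with mean 26/(26-k).
Sum over k = 0,...,14: E = 26/26 + 26/25 + 26/24 + ... + 26/13 + 26/12 = 21.698.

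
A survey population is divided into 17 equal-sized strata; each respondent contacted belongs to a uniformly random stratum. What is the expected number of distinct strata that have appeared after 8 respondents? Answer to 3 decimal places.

For each stratum, P(seen in 8 respondents) = 1 - (16/17)^8 = 0.3843.
By linearity of expectation, E[distinct seen] = 17·(1 - (16/17)^8) = 6.5331.

6.533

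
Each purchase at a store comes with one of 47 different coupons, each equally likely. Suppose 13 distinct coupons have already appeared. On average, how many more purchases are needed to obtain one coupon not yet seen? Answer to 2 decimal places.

Each purchase yields a new coupon with probability (47-13)/47 = 34/47, so the wait is geometric with mean 47/34.
E = 47/34 = 1.382.

1.38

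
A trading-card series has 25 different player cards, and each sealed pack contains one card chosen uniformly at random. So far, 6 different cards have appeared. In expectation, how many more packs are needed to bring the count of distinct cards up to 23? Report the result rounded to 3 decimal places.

With k distinct cards already seen, the next new one takes an expected 25/(25-k) packs.
Sum over k = 6,...,22: E = 25/19 + 25/18 + 25/17 + ... + 25/4 + 25/3 = 51.1935.

51.193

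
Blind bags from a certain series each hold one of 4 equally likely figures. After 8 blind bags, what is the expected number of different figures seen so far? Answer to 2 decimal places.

3.60

For each figure, P(seen in 8 blind bags) = 1 - (3/4)^8 = 0.900.
By linearity of expectation, E[distinct seen] = 4·(1 - (3/4)^8) = 3.600.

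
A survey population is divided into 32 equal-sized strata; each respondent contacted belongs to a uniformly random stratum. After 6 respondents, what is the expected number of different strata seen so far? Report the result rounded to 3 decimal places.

5.550

For each stratum, P(seen in 6 respondents) = 1 - (31/32)^6 = 0.1734.
By linearity of expectation, E[distinct seen] = 32·(1 - (31/32)^6) = 5.5503.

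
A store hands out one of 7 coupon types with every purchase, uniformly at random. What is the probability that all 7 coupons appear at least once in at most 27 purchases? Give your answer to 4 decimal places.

0.8933

Let A_i be the event that coupon i is missing after 27 purchases. By inclusion–exclusion on the A_i,
P(all seen) = Σ_{j=0}^{7} (-1)^j C(7,j)((7-j)/7)^27
= 1.00000 - 0.10903 + 0.00238 - 0.00001 + 0.00000 - 0.00000 + 0.00000 - 0.00000
= 0.89334.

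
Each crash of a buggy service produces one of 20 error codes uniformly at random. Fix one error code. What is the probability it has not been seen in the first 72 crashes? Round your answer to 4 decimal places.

0.0249

Each crash misses the fixed error code with probability (20-1)/20 = 19/20, independently.
P(still missing after 72) = (19/20)^72 = 0.02489.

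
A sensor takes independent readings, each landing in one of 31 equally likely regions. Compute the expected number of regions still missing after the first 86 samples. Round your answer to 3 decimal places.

For each region, P(unseen after 86) = (30/31)^86 = 0.0596.
By linearity of expectation, E[unseen] = 31·(30/31)^86 = 1.8479.

1.848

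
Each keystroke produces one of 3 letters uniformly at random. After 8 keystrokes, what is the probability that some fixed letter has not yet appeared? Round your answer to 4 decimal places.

0.0390

On each keystroke the fixed letter fails to appear with probability 2/3.
P(still missing after 8) = (2/3)^8 = 0.03902.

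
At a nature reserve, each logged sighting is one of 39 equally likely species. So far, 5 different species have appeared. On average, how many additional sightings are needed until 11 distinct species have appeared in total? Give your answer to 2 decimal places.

7.45

From k distinct to k+1 distinct takes on average 39/(39-k) sightings.
Sum over k = 5,...,10: E = 39/34 + 39/33 + 39/32 + 39/31 + 39/30 + 39/29 = 7.451.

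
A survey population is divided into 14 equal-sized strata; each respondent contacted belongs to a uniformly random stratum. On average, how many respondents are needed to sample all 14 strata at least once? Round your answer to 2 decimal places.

Split into phases: going from k distinct to k+1 distinct takes on average 14/(14-k) respondents.
E[T] = 14/14 + 14/13 + 14/12 + ... + 14/2 + 14/1 = 14·H_{14}.
H_{14} = 3.252, so E[T] = 45.522.

45.52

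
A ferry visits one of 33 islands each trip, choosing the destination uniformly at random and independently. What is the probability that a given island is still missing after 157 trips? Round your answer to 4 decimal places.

Each trip misses the fixed island with probability (33-1)/33 = 32/33, independently.
P(still missing after 157) = (32/33)^157 = 0.00798.

0.0080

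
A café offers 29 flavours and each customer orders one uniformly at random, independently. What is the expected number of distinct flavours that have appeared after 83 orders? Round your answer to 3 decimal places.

27.424

For each flavour, P(seen in 83 orders) = 1 - (28/29)^83 = 0.9457.
By linearity of expectation, E[distinct seen] = 29·(1 - (28/29)^83) = 27.4243.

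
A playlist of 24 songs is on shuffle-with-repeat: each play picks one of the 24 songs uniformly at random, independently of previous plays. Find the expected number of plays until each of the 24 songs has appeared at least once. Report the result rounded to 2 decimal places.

The wait to go from k to k+1 distinct songs is geometric with mean 24/(24-k).
E[T] = 24/24 + 24/23 + 24/22 + ... + 24/2 + 24/1 = 24·H_{24}.
H_{24} = 3.776, so E[T] = 90.623.

90.62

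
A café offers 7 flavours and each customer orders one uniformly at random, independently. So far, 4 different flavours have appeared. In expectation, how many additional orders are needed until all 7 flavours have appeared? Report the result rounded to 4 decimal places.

12.8333

The wait to go from k to k+1 distinct flavours is geometric with mean 7/(7-k).
Sum over k = 4,...,6: E = 7/3 + 7/2 + 7/1 = 12.83333.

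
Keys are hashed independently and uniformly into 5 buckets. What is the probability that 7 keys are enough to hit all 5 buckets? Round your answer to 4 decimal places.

0.2150

By inclusion–exclusion over which buckets are missing,
P(all seen) = Σ_{j=0}^{5} (-1)^j C(5,j)((5-j)/5)^7
= 1.00000 - 1.04858 + 0.27994 - 0.01638 + 0.00006 - 0.00000
= 0.21504.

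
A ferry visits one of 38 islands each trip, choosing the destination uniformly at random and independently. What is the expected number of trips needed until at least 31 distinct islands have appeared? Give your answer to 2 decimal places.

62.13

With k distinct islands already seen, the next new one arrives after an expected 38/(38-k) trips.
Sum over k = 0,...,30: E = 38/38 + 38/37 + 38/36 + ... + 38/9 + 38/8 = 62.132.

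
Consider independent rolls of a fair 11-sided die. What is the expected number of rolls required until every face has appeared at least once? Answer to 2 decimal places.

33.22

After k distinct faces have appeared, the next roll gives a new one with probability (11-k)/11, so the expected wait for the (k+1)-th is 11/(11-k).
E[T] = 11/11 + 11/10 + 11/9 + ... + 11/2 + 11/1 = 11·H_{11}.
H_{11} = 3.020, so E[T] = 33.219.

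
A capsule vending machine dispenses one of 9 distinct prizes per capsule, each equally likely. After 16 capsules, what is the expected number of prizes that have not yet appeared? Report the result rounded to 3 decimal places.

For each prize, P(unseen after 16) = (8/9)^16 = 0.1519.
By linearity of expectation, E[unseen] = 9·(8/9)^16 = 1.3671.

1.367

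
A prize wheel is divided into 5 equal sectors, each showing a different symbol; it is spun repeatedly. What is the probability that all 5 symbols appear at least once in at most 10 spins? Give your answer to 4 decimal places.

Let A_i be the event that symbol i is missing after 10 spins. By inclusion–exclusion on the A_i,
P(all seen) = Σ_{j=0}^{5} (-1)^j C(5,j)((5-j)/5)^10
= 1.00000 - 0.53687 + 0.06047 - 0.00105 + 0.00000 - 0.00000
= 0.52255.

0.5225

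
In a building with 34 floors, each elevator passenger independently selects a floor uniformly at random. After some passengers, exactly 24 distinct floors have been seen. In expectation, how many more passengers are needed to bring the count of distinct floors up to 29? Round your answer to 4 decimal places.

21.9516

The wait to go from k to k+1 distinct floors is geometric with mean 34/(34-k).
Sum over k = 24,...,28: E = 34/10 + 34/9 + 34/8 + 34/7 + 34/6 = 21.95159.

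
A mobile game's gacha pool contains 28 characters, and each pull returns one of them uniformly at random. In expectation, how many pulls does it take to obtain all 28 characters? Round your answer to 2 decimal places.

Split into phases: going from k distinct to k+1 distinct takes on average 28/(28-k) pulls.
E[T] = 28/28 + 28/27 + 28/26 + ... + 28/2 + 28/1 = 28·H_{28}.
H_{28} = 3.927, so E[T] = 109.961.

109.96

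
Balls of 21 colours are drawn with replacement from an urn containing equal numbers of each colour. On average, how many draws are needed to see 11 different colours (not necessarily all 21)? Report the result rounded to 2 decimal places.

Going from k to k+1 distinct takes a geometric number of draws with mean 21/(21-k).
Sum over k = 0,...,10: E = 21/21 + 21/20 + 21/19 + ... + 21/12 + 21/11 = 15.044.

15.04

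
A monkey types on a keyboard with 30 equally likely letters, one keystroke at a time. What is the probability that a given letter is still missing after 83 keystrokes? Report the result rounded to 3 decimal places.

On each keystroke the fixed letter fails to appear with probability 29/30.
P(still missing after 83) = (29/30)^83 = 0.0600.

0.060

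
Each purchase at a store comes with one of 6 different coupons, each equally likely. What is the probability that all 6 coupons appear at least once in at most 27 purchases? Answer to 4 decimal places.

Let A_i be the event that coupon i is missing after 27 purchases. By inclusion–exclusion on the A_i,
P(all seen) = Σ_{j=0}^{6} (-1)^j C(6,j)((6-j)/6)^27
= 1.00000 - 0.04368 + 0.00026 - 0.00000 + 0.00000 - 0.00000 + 0.00000
= 0.95659.

0.9566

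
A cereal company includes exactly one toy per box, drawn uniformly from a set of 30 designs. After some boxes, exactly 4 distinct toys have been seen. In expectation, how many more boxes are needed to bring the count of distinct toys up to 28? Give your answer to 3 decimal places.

70.633

With k distinct toys already seen, the next new one takes an expected 30/(30-k) boxes.
Sum over k = 4,...,27: E = 30/26 + 30/25 + 30/24 + ... + 30/4 + 30/3 = 70.6326.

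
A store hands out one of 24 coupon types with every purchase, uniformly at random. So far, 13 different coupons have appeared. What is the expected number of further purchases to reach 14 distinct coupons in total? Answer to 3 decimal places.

2.182

With k distinct coupons already seen, the next new one takes an expected 24/(24-k) purchases.
Only the k = 13 term is needed: E = 24/11 = 2.1818.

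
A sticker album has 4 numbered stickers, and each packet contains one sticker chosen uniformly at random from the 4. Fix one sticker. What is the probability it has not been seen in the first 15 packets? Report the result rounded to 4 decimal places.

Each packet misses the fixed sticker with probability (4-1)/4 = 3/4, independently.
P(still missing after 15) = (3/4)^15 = 0.01336.

0.0134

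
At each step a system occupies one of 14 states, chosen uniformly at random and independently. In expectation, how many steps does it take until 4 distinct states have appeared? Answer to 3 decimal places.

4.516

Going from k to k+1 distinct takes a geometric number of steps with mean 14/(14-k).
Sum over k = 0,...,3: E = 14/14 + 14/13 + 14/12 + 14/11 = 4.5163.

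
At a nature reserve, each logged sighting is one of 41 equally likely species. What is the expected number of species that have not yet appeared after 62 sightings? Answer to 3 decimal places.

For each species, P(unseen after 62) = (40/41)^62 = 0.2163.
By linearity of expectation, E[unseen] = 41·(40/41)^62 = 8.8696.

8.870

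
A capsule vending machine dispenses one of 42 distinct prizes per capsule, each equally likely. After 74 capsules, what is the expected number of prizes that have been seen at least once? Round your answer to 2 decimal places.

34.94

For each prize, P(seen in 74 capsules) = 1 - (41/42)^74 = 0.832.
By linearity of expectation, E[distinct seen] = 42·(1 - (41/42)^74) = 34.940.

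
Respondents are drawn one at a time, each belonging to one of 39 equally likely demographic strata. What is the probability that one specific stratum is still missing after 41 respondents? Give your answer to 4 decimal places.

On each respondent the fixed stratum fails to appear with probability 38/39.
P(still missing after 41) = (38/39)^41 = 0.34473.

0.3447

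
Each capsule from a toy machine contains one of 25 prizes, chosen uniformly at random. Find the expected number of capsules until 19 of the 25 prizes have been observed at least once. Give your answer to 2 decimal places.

With k distinct prizes already seen, the next new one arrives after an expected 25/(25-k) capsules.
Sum over k = 0,...,18: E = 25/25 + 25/24 + 25/23 + ... + 25/8 + 25/7 = 34.149.

34.15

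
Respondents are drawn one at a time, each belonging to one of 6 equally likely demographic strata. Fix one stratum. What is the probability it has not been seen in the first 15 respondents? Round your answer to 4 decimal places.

0.0649

Each respondent misses the fixed stratum with probability (6-1)/6 = 5/6, independently.
P(still missing after 15) = (5/6)^15 = 0.06491.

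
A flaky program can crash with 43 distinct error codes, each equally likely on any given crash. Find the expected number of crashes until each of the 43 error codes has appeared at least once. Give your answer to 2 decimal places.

187.05

Split into phases: going from k distinct to k+1 distinct takes on average 43/(43-k) crashes.
E[T] = 43/43 + 43/42 + 43/41 + ... + 43/2 + 43/1 = 43·H_{43}.
H_{43} = 4.350, so E[T] = 187.050.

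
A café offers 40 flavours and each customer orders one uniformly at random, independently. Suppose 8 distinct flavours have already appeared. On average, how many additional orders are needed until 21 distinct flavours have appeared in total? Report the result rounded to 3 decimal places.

With k distinct flavours already seen, the next new one takes an expected 40/(40-k) orders.
Sum over k = 8,...,20: E = 40/32 + 40/31 + 40/30 + ... + 40/21 + 40/20 = 20.4302.

20.430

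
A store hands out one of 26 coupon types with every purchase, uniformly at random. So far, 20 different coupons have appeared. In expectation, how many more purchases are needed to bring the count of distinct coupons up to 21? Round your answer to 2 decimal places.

From k distinct to k+1 distinct takes on average 26/(26-k) purchases.
Only the k = 20 term is needed: E = 26/6 = 4.333.

4.33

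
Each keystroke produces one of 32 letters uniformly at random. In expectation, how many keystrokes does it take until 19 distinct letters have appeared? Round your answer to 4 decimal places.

Going from k to k+1 distinct takes a geometric number of keystrokes with mean 32/(32-k).
Sum over k = 0,...,18: E = 32/32 + 32/31 + 32/30 + ... + 32/15 + 32/14 = 28.10757.

28.1076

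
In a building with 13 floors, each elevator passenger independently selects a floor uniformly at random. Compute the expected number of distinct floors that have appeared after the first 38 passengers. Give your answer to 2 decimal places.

12.38

For each floor, P(seen in 38 passengers) = 1 - (12/13)^38 = 0.952.
By linearity of expectation, E[distinct seen] = 13·(1 - (12/13)^38) = 12.379.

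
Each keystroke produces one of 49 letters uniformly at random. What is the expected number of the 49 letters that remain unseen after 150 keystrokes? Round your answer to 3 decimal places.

2.223

For each letter, P(unseen after 150) = (48/49)^150 = 0.0454.
By linearity of expectation, E[unseen] = 49·(48/49)^150 = 2.2232.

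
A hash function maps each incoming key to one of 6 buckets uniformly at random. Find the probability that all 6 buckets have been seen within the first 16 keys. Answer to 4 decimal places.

0.6980

Let A_i be the event that bucket i is missing after 16 keys. By inclusion–exclusion on the A_i,
P(all seen) = Σ_{j=0}^{6} (-1)^j C(6,j)((6-j)/6)^16
= 1.00000 - 0.32453 + 0.02284 - 0.00031 + 0.00000 - 0.00000 + 0.00000
= 0.69800.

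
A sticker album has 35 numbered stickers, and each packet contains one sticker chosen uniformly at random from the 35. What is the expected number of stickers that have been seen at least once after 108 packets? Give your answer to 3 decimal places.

For each sticker, P(seen in 108 packets) = 1 - (34/35)^108 = 0.9563.
By linearity of expectation, E[distinct seen] = 35·(1 - (34/35)^108) = 33.4709.

33.471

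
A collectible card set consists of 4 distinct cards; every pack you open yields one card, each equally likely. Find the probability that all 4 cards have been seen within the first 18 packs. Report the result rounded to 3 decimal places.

By inclusion–exclusion over which cards are missing,
P(all seen) = Σ_{j=0}^{4} (-1)^j C(4,j)((4-j)/4)^18
= 1.0000 - 0.0226 + 0.0000 - 0.0000 + 0.0000
= 0.9775.

0.977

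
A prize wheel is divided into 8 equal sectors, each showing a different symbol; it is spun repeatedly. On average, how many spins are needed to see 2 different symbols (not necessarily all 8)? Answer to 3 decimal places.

With k distinct symbols already seen, the next new one arrives after an expected 8/(8-k) spins.
Sum over k = 0,...,1: E = 8/8 + 8/7 = 2.1429.

2.143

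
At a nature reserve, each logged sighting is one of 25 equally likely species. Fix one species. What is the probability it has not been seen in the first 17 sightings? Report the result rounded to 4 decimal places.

0.4996

Each sighting misses the fixed species with probability (25-1)/25 = 24/25, independently.
P(still missing after 17) = (24/25)^17 = 0.49959.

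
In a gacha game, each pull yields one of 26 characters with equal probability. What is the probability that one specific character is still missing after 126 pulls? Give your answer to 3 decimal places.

0.007

On each pull the fixed character fails to appear with probability 25/26.
P(still missing after 126) = (25/26)^126 = 0.0071.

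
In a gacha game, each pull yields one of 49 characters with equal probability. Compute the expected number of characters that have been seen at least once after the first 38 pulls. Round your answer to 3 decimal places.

For each character, P(seen in 38 pulls) = 1 - (48/49)^38 = 0.5432.
By linearity of expectation, E[distinct seen] = 49·(1 - (48/49)^38) = 26.6173.

26.617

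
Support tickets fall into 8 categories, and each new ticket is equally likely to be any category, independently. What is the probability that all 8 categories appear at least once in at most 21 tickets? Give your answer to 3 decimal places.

Let A_i be the event that category i is missing after 21 tickets. By inclusion–exclusion on the A_i,
P(all seen) = Σ_{j=0}^{8} (-1)^j C(8,j)((8-j)/8)^21
= 1.0000 - 0.4845 + 0.0666 - 0.0029 + 0.0000 - 0.0000 + 0.0000 - 0.0000 + 0.0000
= 0.5793.

0.579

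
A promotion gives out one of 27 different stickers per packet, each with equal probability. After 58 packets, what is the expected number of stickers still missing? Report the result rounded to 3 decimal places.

For each sticker, P(unseen after 58) = (26/27)^58 = 0.1120.
By linearity of expectation, E[unseen] = 27·(26/27)^58 = 3.0250.

3.025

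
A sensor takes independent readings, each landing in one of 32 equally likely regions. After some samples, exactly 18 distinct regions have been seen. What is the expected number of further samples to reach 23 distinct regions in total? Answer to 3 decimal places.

From k distinct to k+1 distinct takes on average 32/(32-k) samples.
Sum over k = 18,...,22: E = 32/14 + 32/13 + 32/12 + 32/11 + 32/10 = 13.5230.

13.523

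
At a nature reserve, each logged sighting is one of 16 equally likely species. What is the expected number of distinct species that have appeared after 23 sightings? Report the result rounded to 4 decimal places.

12.3737

For each species, P(seen in 23 sightings) = 1 - (15/16)^23 = 0.77336.
By linearity of expectation, E[distinct seen] = 16·(1 - (15/16)^23) = 12.37374.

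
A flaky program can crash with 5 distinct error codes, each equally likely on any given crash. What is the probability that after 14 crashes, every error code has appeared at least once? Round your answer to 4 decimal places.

0.7879

By inclusion–exclusion over which error codes are missing,
P(all seen) = Σ_{j=0}^{5} (-1)^j C(5,j)((5-j)/5)^14
= 1.00000 - 0.21990 + 0.00784 - 0.00003 + 0.00000 - 0.00000
= 0.78791.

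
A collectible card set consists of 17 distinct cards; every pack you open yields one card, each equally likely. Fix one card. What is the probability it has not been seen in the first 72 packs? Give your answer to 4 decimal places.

On each pack the fixed card fails to appear with probability 16/17.
P(still missing after 72) = (16/17)^72 = 0.01272.

0.0127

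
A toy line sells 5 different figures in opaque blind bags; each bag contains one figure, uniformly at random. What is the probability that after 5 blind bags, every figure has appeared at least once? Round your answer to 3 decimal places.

0.038

Let A_i be the event that figure i is missing after 5 blind bags. By inclusion–exclusion on the A_i,
P(all seen) = Σ_{j=0}^{5} (-1)^j C(5,j)((5-j)/5)^5
= 1.0000 - 1.6384 + 0.7776 - 0.1024 + 0.0016 - 0.0000
= 0.0384.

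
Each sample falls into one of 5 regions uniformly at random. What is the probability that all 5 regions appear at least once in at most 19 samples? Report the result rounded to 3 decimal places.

Let A_i be the event that region i is missing after 19 samples. By inclusion–exclusion on the A_i,
P(all seen) = Σ_{j=0}^{5} (-1)^j C(5,j)((5-j)/5)^19
= 1.0000 - 0.0721 + 0.0006 - 0.0000 + 0.0000 - 0.0000
= 0.9286.

0.929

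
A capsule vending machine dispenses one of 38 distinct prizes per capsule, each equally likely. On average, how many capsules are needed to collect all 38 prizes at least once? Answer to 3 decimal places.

Split into phases: going from k distinct to k+1 distinct takes on average 38/(38-k) capsules.
E[T] = 38/38 + 38/37 + 38/36 + ... + 38/2 + 38/1 = 38·H_{38}.
H_{38} = 4.2279, so E[T] = 160.6603.

160.660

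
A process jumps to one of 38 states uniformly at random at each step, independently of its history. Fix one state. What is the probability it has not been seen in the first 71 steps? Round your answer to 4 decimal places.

On each step the fixed state fails to appear with probability 37/38.
P(still missing after 71) = (37/38)^71 = 0.15055.

0.1506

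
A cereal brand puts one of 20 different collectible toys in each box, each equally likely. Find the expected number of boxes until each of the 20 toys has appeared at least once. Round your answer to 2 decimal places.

71.95

Split into phases: going from k distinct to k+1 distinct takes on average 20/(20-k) boxes.
E[T] = 20/20 + 20/19 + 20/18 + ... + 20/2 + 20/1 = 20·H_{20}.
H_{20} = 3.598, so E[T] = 71.955.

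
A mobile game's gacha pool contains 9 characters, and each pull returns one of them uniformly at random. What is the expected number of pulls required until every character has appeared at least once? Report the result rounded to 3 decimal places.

25.461

Split into phases: going from k distinct to k+1 distinct takes on average 9/(9-k) pulls.
E[T] = 9/9 + 9/8 + 9/7 + ... + 9/2 + 9/1 = 9·H_{9}.
H_{9} = 2.8290, so E[T] = 25.4607.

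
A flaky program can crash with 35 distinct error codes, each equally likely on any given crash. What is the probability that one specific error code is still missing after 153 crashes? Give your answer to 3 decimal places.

On each crash the fixed error code fails to appear with probability 34/35.
P(still missing after 153) = (34/35)^153 = 0.0119.

0.012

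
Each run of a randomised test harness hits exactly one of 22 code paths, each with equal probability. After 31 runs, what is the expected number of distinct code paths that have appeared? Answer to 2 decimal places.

For each code path, P(seen in 31 runs) = 1 - (21/22)^31 = 0.764.
By linearity of expectation, E[distinct seen] = 22·(1 - (21/22)^31) = 16.799.

16.80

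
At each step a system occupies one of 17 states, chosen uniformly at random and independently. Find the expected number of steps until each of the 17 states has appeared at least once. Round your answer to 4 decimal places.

Split into phases: going from k distinct to k+1 distinct takes on average 17/(17-k) steps.
E[T] = 17/17 + 17/16 + 17/15 + ... + 17/2 + 17/1 = 17·H_{17}.
H_{17} = 3.43955, so E[T] = 58.47239.

58.4724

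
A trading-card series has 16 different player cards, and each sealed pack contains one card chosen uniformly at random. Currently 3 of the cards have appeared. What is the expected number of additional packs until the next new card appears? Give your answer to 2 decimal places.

Each pack yields a new card with probability (16-3)/16 = 13/16, so the wait is geometric with mean 16/13.
E = 16/13 = 1.231.

1.23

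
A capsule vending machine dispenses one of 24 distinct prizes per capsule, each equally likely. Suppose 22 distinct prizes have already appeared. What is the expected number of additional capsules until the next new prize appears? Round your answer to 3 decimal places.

12.000

Each capsule yields a new prize with probability (24-22)/24 = 2/24, so the wait is geometric with mean 24/2.
E = 24/2 = 12.0000.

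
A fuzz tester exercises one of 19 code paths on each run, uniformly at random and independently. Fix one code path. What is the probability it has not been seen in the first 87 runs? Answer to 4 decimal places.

0.0091

On each run the fixed code path fails to appear with probability 18/19.
P(still missing after 87) = (18/19)^87 = 0.00906.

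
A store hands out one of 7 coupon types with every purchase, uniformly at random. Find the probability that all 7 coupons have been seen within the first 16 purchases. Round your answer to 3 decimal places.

Let A_i be the event that coupon i is missing after 16 purchases. By inclusion–exclusion on the A_i,
P(all seen) = Σ_{j=0}^{7} (-1)^j C(7,j)((7-j)/7)^16
= 1.0000 - 0.5942 + 0.0964 - 0.0045 + 0.0000 - 0.0000 + 0.0000 - 0.0000
= 0.4977.

0.498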